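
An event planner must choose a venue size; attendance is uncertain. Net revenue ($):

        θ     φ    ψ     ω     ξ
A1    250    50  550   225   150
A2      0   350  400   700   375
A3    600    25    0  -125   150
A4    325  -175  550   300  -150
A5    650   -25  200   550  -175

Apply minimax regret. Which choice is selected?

A1

Column bests: θ=650, φ=350, ψ=550, ω=700, ξ=375.
A1 regrets: 400, 300, 0, 475, 225 → max 475
A2 regrets: 650, 0, 150, 0, 0 → max 650
A3 regrets: 50, 325, 550, 825, 225 → max 825
A4 regrets: 325, 525, 0, 400, 525 → max 525
A5 regrets: 0, 375, 350, 150, 550 → max 550
Smallest max regret = 475 → A1.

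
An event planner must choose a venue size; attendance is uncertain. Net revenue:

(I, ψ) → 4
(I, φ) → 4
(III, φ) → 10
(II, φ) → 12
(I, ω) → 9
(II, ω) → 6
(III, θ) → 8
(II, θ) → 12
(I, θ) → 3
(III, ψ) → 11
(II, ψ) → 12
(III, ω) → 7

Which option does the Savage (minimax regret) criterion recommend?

II

Column bests: θ=12, φ=12, ψ=12, ω=9.
I regrets: 9, 8, 8, 0 → max 9
II regrets: 0, 0, 0, 3 → max 3
III regrets: 4, 2, 1, 2 → max 4
Smallest max regret = 3 → II.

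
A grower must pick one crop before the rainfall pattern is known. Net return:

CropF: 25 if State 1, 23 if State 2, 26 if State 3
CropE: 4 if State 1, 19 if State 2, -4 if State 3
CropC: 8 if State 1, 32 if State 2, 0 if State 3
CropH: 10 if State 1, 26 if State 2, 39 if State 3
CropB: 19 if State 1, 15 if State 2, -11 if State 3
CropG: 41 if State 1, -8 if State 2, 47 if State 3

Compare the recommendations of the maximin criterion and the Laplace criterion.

maximin → CropF; laplace → CropG (disagree)

Row minima: CropF=23, CropE=-4, CropC=0, CropH=10, CropB=-11, CropG=-8
Best worst-case = 23 → CropF.
Row averages: CropF=74/3, CropE=19/3, CropC=40/3, CropH=25, CropB=23/3, CropG=80/3
Highest average = 80/3 → CropG.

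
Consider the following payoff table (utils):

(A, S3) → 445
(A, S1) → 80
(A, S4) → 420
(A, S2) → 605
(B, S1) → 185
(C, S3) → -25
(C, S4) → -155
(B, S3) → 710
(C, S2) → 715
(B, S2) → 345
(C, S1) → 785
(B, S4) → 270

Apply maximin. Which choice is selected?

Row minima: A=80, B=185, C=-155
Best worst-case = 185 → B.

B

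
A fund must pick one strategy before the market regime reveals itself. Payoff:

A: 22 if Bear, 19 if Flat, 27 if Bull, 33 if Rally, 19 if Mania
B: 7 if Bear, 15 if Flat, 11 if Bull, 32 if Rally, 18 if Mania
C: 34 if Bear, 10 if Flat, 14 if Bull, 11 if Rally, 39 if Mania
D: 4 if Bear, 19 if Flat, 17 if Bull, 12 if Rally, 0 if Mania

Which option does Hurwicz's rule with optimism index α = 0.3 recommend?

A

A: 0.3·33 + 0.7·19 = 23.2
B: 0.3·32 + 0.7·7 = 14.5
C: 0.3·39 + 0.7·10 = 18.7
D: 0.3·19 + 0.7·0 = 5.7
Highest Hurwicz score = 23.2 → A.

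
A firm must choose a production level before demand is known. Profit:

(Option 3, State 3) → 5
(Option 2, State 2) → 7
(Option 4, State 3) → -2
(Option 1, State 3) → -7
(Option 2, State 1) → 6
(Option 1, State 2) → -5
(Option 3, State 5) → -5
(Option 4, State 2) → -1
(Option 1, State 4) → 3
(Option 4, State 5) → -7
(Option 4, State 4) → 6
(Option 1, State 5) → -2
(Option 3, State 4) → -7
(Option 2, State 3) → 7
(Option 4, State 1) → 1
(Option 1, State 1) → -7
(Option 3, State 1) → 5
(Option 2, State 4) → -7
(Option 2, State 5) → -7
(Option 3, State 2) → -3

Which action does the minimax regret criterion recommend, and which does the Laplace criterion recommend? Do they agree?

Column bests: State 1=6, State 2=7, State 3=7, State 4=6, State 5=-2.
Option 1 regrets: 13, 12, 14, 3, 0 → max 14
Option 2 regrets: 0, 0, 0, 13, 5 → max 13
Option 3 regrets: 1, 10, 2, 13, 3 → max 13
Option 4 regrets: 5, 8, 9, 0, 5 → max 9
Smallest max regret = 9 → Option 4.
Row averages: Option 1=-3.6, Option 2=1.2, Option 3=-1, Option 4=-0.6
Highest average = 1.2 → Option 2.

minimax regret → Option 4; laplace → Option 2 (disagree)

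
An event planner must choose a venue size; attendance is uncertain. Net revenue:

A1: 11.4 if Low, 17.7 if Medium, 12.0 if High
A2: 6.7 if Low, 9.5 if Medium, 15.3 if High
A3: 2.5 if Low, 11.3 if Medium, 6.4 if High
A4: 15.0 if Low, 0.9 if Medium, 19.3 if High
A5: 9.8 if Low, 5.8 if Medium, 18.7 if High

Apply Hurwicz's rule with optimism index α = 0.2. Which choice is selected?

A1

A1: 0.2·17.7 + 0.8·11.4 = 12.66
A2: 0.2·15.3 + 0.8·6.7 = 8.42
A3: 0.2·11.3 + 0.8·2.5 = 4.26
A4: 0.2·19.3 + 0.8·0.9 = 4.58
A5: 0.2·18.7 + 0.8·5.8 = 8.38
Highest Hurwicz score = 12.66 → A1.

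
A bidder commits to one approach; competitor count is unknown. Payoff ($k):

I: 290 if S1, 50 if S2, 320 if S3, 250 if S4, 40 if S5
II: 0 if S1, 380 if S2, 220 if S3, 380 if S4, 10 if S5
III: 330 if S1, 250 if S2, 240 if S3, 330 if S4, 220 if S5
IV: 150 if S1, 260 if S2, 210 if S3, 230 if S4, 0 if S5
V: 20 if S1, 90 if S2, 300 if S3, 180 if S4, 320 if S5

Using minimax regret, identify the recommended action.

III

Column bests: S1=330, S2=380, S3=320, S4=380, S5=320.
I regrets: 40, 330, 0, 130, 280 → max 330
II regrets: 330, 0, 100, 0, 310 → max 330
III regrets: 0, 130, 80, 50, 100 → max 130
IV regrets: 180, 120, 110, 150, 320 → max 320
V regrets: 310, 290, 20, 200, 0 → max 310
Smallest max regret = 130 → III.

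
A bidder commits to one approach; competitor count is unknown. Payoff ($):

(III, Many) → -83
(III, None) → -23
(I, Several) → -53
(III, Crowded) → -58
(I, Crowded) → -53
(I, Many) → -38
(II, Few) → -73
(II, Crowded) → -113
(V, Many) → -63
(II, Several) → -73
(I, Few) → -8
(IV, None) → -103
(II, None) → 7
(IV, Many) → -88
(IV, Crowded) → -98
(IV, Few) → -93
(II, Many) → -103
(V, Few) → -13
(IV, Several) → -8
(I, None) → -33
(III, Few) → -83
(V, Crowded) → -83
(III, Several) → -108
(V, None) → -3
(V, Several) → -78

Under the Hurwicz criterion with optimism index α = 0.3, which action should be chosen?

I: 0.3·(-8) + 0.7·(-53) = -39.5
II: 0.3·7 + 0.7·(-113) = -77
III: 0.3·(-23) + 0.7·(-108) = -82.5
IV: 0.3·(-8) + 0.7·(-103) = -74.5
V: 0.3·(-3) + 0.7·(-83) = -59
Highest Hurwicz score = -39.5 → I.

I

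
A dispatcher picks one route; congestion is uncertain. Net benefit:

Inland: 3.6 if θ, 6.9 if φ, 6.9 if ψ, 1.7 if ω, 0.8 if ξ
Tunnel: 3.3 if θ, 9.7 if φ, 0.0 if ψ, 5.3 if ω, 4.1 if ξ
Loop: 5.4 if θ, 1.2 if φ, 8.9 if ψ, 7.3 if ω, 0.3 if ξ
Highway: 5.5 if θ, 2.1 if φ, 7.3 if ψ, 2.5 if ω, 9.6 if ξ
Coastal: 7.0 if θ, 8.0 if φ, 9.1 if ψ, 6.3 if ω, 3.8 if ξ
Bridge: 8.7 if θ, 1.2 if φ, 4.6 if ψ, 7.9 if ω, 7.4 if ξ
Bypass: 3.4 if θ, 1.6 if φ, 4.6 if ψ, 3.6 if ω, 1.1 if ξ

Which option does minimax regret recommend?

Column bests: θ=8.7, φ=9.7, ψ=9.1, ω=7.9, ξ=9.6.
Inland regrets: 5.1, 2.8, 2.2, 6.2, 8.8 → max 8.8
Tunnel regrets: 5.4, 0.0, 9.1, 2.6, 5.5 → max 9.1
Loop regrets: 3.3, 8.5, 0.2, 0.6, 9.3 → max 9.3
Highway regrets: 3.2, 7.6, 1.8, 5.4, 0.0 → max 7.6
Coastal regrets: 1.7, 1.7, 0.0, 1.6, 5.8 → max 5.8
Bridge regrets: 0.0, 8.5, 4.5, 0.0, 2.2 → max 8.5
Bypass regrets: 5.3, 8.1, 4.5, 4.3, 8.5 → max 8.5
Smallest max regret = 5.8 → Coastal.

Coastal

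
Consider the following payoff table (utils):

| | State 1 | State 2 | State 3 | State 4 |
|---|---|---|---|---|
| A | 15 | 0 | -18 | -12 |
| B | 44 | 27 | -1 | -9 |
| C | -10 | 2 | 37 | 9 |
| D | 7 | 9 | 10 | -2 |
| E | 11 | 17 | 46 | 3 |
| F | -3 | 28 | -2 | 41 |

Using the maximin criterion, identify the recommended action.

Row minima: A=-18, B=-9, C=-10, D=-2, E=3, F=-3
Best worst-case = 3 → E.

E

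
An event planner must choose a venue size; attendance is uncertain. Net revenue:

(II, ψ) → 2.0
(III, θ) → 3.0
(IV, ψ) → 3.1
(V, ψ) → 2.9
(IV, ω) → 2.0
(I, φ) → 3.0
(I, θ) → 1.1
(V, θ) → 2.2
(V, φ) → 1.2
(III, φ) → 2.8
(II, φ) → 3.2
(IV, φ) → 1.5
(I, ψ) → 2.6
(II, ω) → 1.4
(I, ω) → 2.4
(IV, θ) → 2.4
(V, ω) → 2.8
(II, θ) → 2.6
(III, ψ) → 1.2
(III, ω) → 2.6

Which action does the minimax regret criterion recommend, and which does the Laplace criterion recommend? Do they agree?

Column bests: θ=3.0, φ=3.2, ψ=3.1, ω=2.8.
I regrets: 1.9, 0.2, 0.5, 0.4 → max 1.9
II regrets: 0.4, 0.0, 1.1, 1.4 → max 1.4
III regrets: 0.0, 0.4, 1.9, 0.2 → max 1.9
IV regrets: 0.6, 1.7, 0.0, 0.8 → max 1.7
V regrets: 0.8, 2.0, 0.2, 0.0 → max 2.0
Smallest max regret = 1.4 → II.
Row averages: I=2.275, II=2.3, III=2.4, IV=2.25, V=2.275
Highest average = 2.4 → III.

minimax regret → II; laplace → III (disagree)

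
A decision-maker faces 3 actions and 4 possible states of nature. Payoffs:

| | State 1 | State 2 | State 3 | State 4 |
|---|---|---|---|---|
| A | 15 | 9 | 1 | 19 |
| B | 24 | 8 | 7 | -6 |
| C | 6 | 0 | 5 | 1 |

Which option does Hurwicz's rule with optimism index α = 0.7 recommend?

B

A: 0.7·19 + 0.3·1 = 13.6
B: 0.7·24 + 0.3·(-6) = 15
C: 0.7·6 + 0.3·0 = 4.2
Highest Hurwicz score = 15 → B.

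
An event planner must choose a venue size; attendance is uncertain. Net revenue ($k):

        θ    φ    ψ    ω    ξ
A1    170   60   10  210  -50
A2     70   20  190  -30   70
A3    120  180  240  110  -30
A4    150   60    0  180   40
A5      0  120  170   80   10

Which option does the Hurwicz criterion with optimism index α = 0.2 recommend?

A1: 0.2·210 + 0.8·(-50) = 2
A2: 0.2·190 + 0.8·(-30) = 14
A3: 0.2·240 + 0.8·(-30) = 24
A4: 0.2·180 + 0.8·0 = 36
A5: 0.2·170 + 0.8·0 = 34
Highest Hurwicz score = 36 → A4.

A4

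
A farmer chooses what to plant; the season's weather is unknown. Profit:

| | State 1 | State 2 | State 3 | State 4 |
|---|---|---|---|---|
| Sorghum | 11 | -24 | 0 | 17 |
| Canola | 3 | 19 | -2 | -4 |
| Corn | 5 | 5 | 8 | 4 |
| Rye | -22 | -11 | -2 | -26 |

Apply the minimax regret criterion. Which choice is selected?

Column bests: State 1=11, State 2=19, State 3=8, State 4=17.
Sorghum regrets: 0, 43, 8, 0 → max 43
Canola regrets: 8, 0, 10, 21 → max 21
Corn regrets: 6, 14, 0, 13 → max 14
Rye regrets: 33, 30, 10, 43 → max 43
Smallest max regret = 14 → Corn.

Corn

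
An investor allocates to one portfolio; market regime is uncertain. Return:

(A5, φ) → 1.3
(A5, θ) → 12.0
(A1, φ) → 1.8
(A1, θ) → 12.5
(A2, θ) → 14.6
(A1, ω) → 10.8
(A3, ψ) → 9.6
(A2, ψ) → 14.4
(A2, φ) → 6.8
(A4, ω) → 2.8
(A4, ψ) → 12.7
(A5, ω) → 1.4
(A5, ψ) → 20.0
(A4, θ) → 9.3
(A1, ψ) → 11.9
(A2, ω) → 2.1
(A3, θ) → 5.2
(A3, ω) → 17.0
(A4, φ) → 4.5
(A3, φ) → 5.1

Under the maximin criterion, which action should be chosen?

A3

Row minima: A1=1.8, A2=2.1, A3=5.1, A4=2.8, A5=1.3
Best worst-case = 5.1 → A3.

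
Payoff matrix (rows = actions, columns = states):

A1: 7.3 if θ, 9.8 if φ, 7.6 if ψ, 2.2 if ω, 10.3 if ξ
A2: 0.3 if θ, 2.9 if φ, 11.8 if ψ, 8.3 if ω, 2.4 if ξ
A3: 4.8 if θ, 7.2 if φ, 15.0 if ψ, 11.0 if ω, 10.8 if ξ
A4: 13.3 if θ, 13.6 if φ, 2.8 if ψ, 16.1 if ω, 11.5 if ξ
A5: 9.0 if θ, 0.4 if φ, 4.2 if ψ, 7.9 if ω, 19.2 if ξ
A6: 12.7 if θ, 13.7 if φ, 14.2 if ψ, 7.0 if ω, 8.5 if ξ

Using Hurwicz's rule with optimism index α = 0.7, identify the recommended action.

A5

A1: 0.7·10.3 + 0.3·2.2 = 7.87
A2: 0.7·11.8 + 0.3·0.3 = 8.35
A3: 0.7·15.0 + 0.3·4.8 = 11.94
A4: 0.7·16.1 + 0.3·2.8 = 12.11
A5: 0.7·19.2 + 0.3·0.4 = 13.56
A6: 0.7·14.2 + 0.3·7.0 = 12.04
Highest Hurwicz score = 13.56 → A5.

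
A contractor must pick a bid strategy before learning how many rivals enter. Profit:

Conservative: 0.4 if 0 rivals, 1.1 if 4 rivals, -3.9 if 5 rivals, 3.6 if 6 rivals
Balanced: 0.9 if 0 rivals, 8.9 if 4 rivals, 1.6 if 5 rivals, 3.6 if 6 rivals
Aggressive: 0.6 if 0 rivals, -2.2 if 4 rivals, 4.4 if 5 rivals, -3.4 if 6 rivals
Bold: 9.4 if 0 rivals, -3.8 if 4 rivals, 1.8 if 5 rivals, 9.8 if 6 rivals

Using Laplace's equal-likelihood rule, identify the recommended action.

Bold

Row averages: Conservative=0.3, Balanced=3.75, Aggressive=-0.15, Bold=4.3
Highest average = 4.3 → Bold.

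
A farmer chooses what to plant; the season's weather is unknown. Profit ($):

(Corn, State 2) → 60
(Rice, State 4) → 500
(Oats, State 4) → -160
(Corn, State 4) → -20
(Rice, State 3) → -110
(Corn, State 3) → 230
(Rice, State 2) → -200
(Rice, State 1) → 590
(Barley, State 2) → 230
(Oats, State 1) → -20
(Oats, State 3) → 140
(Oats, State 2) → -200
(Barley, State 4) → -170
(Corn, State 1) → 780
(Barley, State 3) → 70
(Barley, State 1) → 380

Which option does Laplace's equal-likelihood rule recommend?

Corn

Row averages: Oats=-60, Corn=262.5, Rice=195, Barley=127.5
Highest average = 262.5 → Corn.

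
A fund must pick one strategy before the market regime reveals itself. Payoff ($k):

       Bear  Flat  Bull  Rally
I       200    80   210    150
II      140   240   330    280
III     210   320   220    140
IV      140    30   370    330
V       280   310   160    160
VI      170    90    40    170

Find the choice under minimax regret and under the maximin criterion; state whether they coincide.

Column bests: Bear=280, Flat=320, Bull=370, Rally=330.
I regrets: 80, 240, 160, 180 → max 240
II regrets: 140, 80, 40, 50 → max 140
III regrets: 70, 0, 150, 190 → max 190
IV regrets: 140, 290, 0, 0 → max 290
V regrets: 0, 10, 210, 170 → max 210
VI regrets: 110, 230, 330, 160 → max 330
Smallest max regret = 140 → II.
Row minima: I=80, II=140, III=140, IV=30, V=160, VI=40
Best worst-case = 160 → V.

minimax regret → II; maximin → V (disagree)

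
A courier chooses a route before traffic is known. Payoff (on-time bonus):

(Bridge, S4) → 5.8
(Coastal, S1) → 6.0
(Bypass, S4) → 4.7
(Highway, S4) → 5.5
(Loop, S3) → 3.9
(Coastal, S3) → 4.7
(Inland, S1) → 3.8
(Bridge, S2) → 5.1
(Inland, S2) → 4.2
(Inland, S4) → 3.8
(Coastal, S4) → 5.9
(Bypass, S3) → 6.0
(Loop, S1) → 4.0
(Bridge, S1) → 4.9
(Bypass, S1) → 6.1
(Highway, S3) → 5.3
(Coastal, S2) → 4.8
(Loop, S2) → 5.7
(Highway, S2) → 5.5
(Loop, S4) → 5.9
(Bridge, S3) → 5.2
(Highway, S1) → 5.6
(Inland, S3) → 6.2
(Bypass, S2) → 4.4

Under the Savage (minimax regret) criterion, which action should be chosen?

Column bests: S1=6.1, S2=5.7, S3=6.2, S4=5.9.
Inland regrets: 2.3, 1.5, 0.0, 2.1 → max 2.3
Bypass regrets: 0.0, 1.3, 0.2, 1.2 → max 1.3
Loop regrets: 2.1, 0.0, 2.3, 0.0 → max 2.3
Bridge regrets: 1.2, 0.6, 1.0, 0.1 → max 1.2
Highway regrets: 0.5, 0.2, 0.9, 0.4 → max 0.9
Coastal regrets: 0.1, 0.9, 1.5, 0.0 → max 1.5
Smallest max regret = 0.9 → Highway.

Highway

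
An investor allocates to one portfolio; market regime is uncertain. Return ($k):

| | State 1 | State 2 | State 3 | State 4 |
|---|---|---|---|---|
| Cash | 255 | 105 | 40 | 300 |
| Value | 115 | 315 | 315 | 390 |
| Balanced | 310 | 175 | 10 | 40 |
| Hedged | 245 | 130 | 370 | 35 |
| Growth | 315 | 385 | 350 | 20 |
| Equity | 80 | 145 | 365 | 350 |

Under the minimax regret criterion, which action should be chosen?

Column bests: State 1=315, State 2=385, State 3=370, State 4=390.
Cash regrets: 60, 280, 330, 90 → max 330
Value regrets: 200, 70, 55, 0 → max 200
Balanced regrets: 5, 210, 360, 350 → max 360
Hedged regrets: 70, 255, 0, 355 → max 355
Growth regrets: 0, 0, 20, 370 → max 370
Equity regrets: 235, 240, 5, 40 → max 240
Smallest max regret = 200 → Value.

Value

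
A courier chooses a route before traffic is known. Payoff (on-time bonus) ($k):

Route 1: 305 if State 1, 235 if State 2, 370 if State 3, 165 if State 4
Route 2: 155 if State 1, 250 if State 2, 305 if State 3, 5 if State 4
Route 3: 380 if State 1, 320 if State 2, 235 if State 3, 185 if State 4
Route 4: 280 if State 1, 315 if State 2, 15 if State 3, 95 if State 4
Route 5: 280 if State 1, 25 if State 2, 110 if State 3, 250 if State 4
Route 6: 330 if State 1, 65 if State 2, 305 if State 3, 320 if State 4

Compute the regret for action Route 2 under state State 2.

70

Best payoff under State 2 is 320.
Regret = 320 − 250 = 70.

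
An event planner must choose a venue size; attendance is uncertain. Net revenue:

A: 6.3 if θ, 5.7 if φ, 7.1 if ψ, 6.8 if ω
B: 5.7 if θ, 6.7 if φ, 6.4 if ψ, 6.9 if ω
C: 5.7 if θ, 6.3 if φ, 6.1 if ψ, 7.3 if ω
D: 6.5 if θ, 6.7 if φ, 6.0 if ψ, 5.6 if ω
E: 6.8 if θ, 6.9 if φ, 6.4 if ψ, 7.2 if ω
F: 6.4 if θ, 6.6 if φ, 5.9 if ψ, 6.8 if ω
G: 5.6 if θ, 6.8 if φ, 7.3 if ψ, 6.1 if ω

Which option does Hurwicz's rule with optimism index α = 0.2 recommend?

A: 0.2·7.1 + 0.8·5.7 = 5.98
B: 0.2·6.9 + 0.8·5.7 = 5.94
C: 0.2·7.3 + 0.8·5.7 = 6.02
D: 0.2·6.7 + 0.8·5.6 = 5.82
E: 0.2·7.2 + 0.8·6.4 = 6.56
F: 0.2·6.8 + 0.8·5.9 = 6.08
G: 0.2·7.3 + 0.8·5.6 = 5.94
Highest Hurwicz score = 6.56 → E.

E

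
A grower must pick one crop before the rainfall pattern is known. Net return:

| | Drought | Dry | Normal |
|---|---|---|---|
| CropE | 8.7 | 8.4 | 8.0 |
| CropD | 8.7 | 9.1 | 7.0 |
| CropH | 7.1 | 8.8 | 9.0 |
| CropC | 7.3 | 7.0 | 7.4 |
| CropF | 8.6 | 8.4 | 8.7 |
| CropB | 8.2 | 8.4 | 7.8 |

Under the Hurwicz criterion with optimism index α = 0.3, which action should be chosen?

CropE: 0.3·8.7 + 0.7·8.0 = 8.21
CropD: 0.3·9.1 + 0.7·7.0 = 7.63
CropH: 0.3·9.0 + 0.7·7.1 = 7.67
CropC: 0.3·7.4 + 0.7·7.0 = 7.12
CropF: 0.3·8.7 + 0.7·8.4 = 8.49
CropB: 0.3·8.4 + 0.7·7.8 = 7.98
Highest Hurwicz score = 8.49 → CropF.

CropF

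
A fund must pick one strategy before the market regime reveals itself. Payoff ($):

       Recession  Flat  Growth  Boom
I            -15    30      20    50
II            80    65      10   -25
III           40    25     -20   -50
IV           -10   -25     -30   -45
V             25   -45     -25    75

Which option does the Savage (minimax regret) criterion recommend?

I

Column bests: Recession=80, Flat=65, Growth=20, Boom=75.
I regrets: 95, 35, 0, 25 → max 95
II regrets: 0, 0, 10, 100 → max 100
III regrets: 40, 40, 40, 125 → max 125
IV regrets: 90, 90, 50, 120 → max 120
V regrets: 55, 110, 45, 0 → max 110
Smallest max regret = 95 → I.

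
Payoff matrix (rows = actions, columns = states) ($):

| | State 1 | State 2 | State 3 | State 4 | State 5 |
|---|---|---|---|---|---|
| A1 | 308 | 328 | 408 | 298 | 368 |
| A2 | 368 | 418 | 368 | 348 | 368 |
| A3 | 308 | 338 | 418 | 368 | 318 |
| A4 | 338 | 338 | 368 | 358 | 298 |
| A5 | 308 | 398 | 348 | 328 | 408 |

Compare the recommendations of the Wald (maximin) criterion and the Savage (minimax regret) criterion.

maximin → A2; minimax regret → A2 (agree)

Row minima: A1=298, A2=348, A3=308, A4=298, A5=308
Best worst-case = 348 → A2.
Column bests: State 1=368, State 2=418, State 3=418, State 4=368, State 5=408.
A1 regrets: 60, 90, 10, 70, 40 → max 90
A2 regrets: 0, 0, 50, 20, 40 → max 50
A3 regrets: 60, 80, 0, 0, 90 → max 90
A4 regrets: 30, 80, 50, 10, 110 → max 110
A5 regrets: 60, 20, 70, 40, 0 → max 70
Smallest max regret = 50 → A2.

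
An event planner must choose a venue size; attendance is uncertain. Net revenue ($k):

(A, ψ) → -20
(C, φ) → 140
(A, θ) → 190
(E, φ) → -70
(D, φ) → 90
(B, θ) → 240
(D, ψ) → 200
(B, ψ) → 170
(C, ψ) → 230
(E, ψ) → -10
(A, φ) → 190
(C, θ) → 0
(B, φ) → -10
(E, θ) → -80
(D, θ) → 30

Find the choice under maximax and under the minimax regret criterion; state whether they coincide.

maximax → B; minimax regret → B (agree)

Row maxima: A=190, B=240, C=230, D=200, E=-10
Best best-case = 240 → B.
Column bests: θ=240, φ=190, ψ=230.
A regrets: 50, 0, 250 → max 250
B regrets: 0, 200, 60 → max 200
C regrets: 240, 50, 0 → max 240
D regrets: 210, 100, 30 → max 210
E regrets: 320, 260, 240 → max 320
Smallest max regret = 200 → B.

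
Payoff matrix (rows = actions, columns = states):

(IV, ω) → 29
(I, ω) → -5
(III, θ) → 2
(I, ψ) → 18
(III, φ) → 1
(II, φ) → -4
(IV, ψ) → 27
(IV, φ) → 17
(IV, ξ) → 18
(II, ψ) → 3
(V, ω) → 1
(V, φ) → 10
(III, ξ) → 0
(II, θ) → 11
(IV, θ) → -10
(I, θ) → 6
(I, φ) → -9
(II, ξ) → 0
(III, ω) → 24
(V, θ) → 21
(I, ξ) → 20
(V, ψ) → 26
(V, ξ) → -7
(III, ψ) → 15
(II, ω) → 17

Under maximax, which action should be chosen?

IV

Row maxima: I=20, II=17, III=24, IV=29, V=26
Best best-case = 29 → IV.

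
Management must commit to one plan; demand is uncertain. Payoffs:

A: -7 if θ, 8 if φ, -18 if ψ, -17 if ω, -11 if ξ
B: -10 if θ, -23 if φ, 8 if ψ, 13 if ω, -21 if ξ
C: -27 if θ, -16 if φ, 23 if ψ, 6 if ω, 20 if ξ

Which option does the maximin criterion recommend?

A

Row minima: A=-18, B=-23, C=-27
Best worst-case = -18 → A.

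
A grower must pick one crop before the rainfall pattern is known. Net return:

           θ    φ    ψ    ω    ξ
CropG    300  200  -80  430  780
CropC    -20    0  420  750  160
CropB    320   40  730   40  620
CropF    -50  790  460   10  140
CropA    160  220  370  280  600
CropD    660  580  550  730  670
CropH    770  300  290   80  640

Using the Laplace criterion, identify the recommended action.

Row averages: CropG=326, CropC=262, CropB=350, CropF=270, CropA=326, CropD=638, CropH=416
Highest average = 638 → CropD.

CropD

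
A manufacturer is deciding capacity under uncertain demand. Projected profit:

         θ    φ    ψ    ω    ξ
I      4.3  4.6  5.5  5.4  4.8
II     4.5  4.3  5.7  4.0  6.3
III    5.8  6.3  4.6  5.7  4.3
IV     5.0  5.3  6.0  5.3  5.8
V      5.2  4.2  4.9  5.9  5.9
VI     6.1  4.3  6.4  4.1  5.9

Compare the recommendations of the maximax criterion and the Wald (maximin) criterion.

maximax → VI; maximin → IV (disagree)

Row maxima: I=5.5, II=6.3, III=6.3, IV=6.0, V=5.9, VI=6.4
Best best-case = 6.4 → VI.
Row minima: I=4.3, II=4.0, III=4.3, IV=5.0, V=4.2, VI=4.1
Best worst-case = 5.0 → IV.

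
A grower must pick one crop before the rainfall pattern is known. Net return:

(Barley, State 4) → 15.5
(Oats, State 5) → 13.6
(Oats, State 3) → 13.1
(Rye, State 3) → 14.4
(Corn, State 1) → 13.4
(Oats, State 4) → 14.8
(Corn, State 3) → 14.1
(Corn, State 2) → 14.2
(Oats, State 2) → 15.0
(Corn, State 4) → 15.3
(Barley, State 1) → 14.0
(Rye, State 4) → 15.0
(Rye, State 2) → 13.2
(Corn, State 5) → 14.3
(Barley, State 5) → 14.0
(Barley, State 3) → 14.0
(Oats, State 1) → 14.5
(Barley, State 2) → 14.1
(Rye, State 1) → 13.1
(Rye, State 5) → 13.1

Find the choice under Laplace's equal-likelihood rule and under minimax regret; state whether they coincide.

Row averages: Barley=14.32, Rye=13.76, Oats=14.2, Corn=14.26
Highest average = 14.32 → Barley.
Column bests: State 1=14.5, State 2=15.0, State 3=14.4, State 4=15.5, State 5=14.3.
Barley regrets: 0.5, 0.9, 0.4, 0.0, 0.3 → max 0.9
Rye regrets: 1.4, 1.8, 0.0, 0.5, 1.2 → max 1.8
Oats regrets: 0.0, 0.0, 1.3, 0.7, 0.7 → max 1.3
Corn regrets: 1.1, 0.8, 0.3, 0.2, 0.0 → max 1.1
Smallest max regret = 0.9 → Barley.

laplace → Barley; minimax regret → Barley (agree)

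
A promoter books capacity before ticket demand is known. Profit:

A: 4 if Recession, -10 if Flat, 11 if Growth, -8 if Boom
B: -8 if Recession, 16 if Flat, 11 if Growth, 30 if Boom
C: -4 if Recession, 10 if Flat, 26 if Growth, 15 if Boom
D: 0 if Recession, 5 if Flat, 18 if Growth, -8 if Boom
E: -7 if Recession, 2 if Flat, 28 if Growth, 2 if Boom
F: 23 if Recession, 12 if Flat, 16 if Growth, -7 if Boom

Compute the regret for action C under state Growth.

Best payoff under Growth is 28.
Regret = 28 − 26 = 2.

2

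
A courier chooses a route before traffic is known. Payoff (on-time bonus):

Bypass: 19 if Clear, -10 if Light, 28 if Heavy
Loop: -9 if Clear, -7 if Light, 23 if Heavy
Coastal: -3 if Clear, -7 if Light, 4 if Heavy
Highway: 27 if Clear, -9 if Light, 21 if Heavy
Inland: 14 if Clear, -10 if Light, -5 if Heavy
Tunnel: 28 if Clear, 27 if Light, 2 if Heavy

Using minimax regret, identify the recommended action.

Column bests: Clear=28, Light=27, Heavy=28.
Bypass regrets: 9, 37, 0 → max 37
Loop regrets: 37, 34, 5 → max 37
Coastal regrets: 31, 34, 24 → max 34
Highway regrets: 1, 36, 7 → max 36
Inland regrets: 14, 37, 33 → max 37
Tunnel regrets: 0, 0, 26 → max 26
Smallest max regret = 26 → Tunnel.

Tunnel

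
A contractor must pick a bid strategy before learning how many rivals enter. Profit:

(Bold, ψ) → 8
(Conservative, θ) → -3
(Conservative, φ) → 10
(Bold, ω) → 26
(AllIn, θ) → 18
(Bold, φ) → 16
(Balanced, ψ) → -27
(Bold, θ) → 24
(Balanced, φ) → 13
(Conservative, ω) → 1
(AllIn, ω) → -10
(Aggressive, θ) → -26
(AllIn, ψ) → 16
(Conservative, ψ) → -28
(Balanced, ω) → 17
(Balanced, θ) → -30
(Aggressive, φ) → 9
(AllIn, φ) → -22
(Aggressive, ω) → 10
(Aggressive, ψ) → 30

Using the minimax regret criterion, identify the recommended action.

Column bests: θ=24, φ=16, ψ=30, ω=26.
Conservative regrets: 27, 6, 58, 25 → max 58
Balanced regrets: 54, 3, 57, 9 → max 57
Aggressive regrets: 50, 7, 0, 16 → max 50
Bold regrets: 0, 0, 22, 0 → max 22
AllIn regrets: 6, 38, 14, 36 → max 38
Smallest max regret = 22 → Bold.

Bold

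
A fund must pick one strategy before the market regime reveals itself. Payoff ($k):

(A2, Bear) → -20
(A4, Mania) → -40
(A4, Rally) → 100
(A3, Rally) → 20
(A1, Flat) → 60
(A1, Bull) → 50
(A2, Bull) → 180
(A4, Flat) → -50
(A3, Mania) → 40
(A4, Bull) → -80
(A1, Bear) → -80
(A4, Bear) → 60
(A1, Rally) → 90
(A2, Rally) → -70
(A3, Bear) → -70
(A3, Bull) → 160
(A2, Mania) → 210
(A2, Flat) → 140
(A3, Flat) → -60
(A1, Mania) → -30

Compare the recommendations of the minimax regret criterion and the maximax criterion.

minimax regret → A2; maximax → A2 (agree)

Column bests: Bear=60, Flat=140, Bull=180, Rally=100, Mania=210.
A1 regrets: 140, 80, 130, 10, 240 → max 240
A2 regrets: 80, 0, 0, 170, 0 → max 170
A3 regrets: 130, 200, 20, 80, 170 → max 200
A4 regrets: 0, 190, 260, 0, 250 → max 260
Smallest max regret = 170 → A2.
Row maxima: A1=90, A2=210, A3=160, A4=100
Best best-case = 210 → A2.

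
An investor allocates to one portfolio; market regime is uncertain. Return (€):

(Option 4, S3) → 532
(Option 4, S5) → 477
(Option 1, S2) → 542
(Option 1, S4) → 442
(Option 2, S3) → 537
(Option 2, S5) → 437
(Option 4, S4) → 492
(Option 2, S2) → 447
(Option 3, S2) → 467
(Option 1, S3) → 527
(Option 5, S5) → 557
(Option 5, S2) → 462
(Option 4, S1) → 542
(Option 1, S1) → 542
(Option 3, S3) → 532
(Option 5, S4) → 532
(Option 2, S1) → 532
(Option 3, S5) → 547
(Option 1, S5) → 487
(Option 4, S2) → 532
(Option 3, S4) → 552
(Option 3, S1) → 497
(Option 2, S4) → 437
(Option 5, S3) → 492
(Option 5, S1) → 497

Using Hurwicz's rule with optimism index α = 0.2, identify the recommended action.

Option 4

Option 1: 0.2·542 + 0.8·442 = 462
Option 2: 0.2·537 + 0.8·437 = 457
Option 3: 0.2·552 + 0.8·467 = 484
Option 4: 0.2·542 + 0.8·477 = 490
Option 5: 0.2·557 + 0.8·462 = 481
Highest Hurwicz score = 490 → Option 4.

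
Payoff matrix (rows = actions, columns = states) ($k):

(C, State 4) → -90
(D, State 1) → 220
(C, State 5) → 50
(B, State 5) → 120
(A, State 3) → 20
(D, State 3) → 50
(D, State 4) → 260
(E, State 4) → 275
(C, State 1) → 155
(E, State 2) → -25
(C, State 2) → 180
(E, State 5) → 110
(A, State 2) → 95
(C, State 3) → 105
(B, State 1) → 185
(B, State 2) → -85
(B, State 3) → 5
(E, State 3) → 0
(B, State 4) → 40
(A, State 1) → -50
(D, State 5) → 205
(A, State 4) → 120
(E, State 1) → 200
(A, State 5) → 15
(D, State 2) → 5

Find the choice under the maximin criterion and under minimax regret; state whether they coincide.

maximin → D; minimax regret → D (agree)

Row minima: A=-50, B=-85, C=-90, D=5, E=-25
Best worst-case = 5 → D.
Column bests: State 1=220, State 2=180, State 3=105, State 4=275, State 5=205.
A regrets: 270, 85, 85, 155, 190 → max 270
B regrets: 35, 265, 100, 235, 85 → max 265
C regrets: 65, 0, 0, 365, 155 → max 365
D regrets: 0, 175, 55, 15, 0 → max 175
E regrets: 20, 205, 105, 0, 95 → max 205
Smallest max regret = 175 → D.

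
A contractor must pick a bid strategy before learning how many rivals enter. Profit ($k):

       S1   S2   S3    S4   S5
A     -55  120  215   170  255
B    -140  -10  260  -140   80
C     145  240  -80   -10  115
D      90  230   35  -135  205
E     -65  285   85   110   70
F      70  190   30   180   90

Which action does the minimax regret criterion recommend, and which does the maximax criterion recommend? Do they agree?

Column bests: S1=145, S2=285, S3=260, S4=180, S5=255.
A regrets: 200, 165, 45, 10, 0 → max 200
B regrets: 285, 295, 0, 320, 175 → max 320
C regrets: 0, 45, 340, 190, 140 → max 340
D regrets: 55, 55, 225, 315, 50 → max 315
E regrets: 210, 0, 175, 70, 185 → max 210
F regrets: 75, 95, 230, 0, 165 → max 230
Smallest max regret = 200 → A.
Row maxima: A=255, B=260, C=240, D=230, E=285, F=190
Best best-case = 285 → E.

minimax regret → A; maximax → E (disagree)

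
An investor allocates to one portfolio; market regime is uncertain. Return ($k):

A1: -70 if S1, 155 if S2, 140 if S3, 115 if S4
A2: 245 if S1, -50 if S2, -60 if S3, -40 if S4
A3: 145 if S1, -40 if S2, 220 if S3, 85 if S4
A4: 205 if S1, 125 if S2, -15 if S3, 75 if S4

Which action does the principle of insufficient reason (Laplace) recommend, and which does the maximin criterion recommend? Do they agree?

laplace → A3; maximin → A4 (disagree)

Row averages: A1=85, A2=23.75, A3=102.5, A4=97.5
Highest average = 102.5 → A3.
Row minima: A1=-70, A2=-60, A3=-40, A4=-15
Best worst-case = -15 → A4.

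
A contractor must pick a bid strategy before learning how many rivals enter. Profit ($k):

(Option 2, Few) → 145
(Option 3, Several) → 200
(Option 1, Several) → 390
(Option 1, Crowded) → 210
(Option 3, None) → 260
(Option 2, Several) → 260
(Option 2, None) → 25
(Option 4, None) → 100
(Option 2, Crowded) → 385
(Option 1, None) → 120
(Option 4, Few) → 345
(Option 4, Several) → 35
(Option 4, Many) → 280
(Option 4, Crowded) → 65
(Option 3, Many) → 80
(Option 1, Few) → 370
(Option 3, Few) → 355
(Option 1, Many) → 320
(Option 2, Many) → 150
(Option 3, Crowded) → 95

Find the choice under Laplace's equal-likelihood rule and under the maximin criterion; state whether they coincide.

laplace → Option 1; maximin → Option 1 (agree)

Row averages: Option 1=282, Option 2=193, Option 3=198, Option 4=165
Highest average = 282 → Option 1.
Row minima: Option 1=120, Option 2=25, Option 3=80, Option 4=35
Best worst-case = 120 → Option 1.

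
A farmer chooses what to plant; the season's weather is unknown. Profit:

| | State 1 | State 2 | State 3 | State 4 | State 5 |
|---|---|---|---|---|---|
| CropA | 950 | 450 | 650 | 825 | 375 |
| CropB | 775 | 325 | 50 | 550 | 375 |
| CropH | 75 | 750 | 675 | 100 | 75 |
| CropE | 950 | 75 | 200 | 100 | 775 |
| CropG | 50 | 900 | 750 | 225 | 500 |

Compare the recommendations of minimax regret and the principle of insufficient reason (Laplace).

minimax regret → CropA; laplace → CropA (agree)

Column bests: State 1=950, State 2=900, State 3=750, State 4=825, State 5=775.
CropA regrets: 0, 450, 100, 0, 400 → max 450
CropB regrets: 175, 575, 700, 275, 400 → max 700
CropH regrets: 875, 150, 75, 725, 700 → max 875
CropE regrets: 0, 825, 550, 725, 0 → max 825
CropG regrets: 900, 0, 0, 600, 275 → max 900
Smallest max regret = 450 → CropA.
Row averages: CropA=650, CropB=415, CropH=335, CropE=420, CropG=485
Highest average = 650 → CropA.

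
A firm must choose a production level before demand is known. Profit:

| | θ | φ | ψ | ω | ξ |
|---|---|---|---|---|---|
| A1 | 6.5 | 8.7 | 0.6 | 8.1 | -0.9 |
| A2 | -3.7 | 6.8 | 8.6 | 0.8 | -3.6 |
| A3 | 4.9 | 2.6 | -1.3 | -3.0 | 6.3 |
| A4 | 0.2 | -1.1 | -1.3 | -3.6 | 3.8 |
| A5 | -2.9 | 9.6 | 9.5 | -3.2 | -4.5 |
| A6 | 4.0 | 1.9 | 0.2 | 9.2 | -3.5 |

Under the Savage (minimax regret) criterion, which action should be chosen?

Column bests: θ=6.5, φ=9.6, ψ=9.5, ω=9.2, ξ=6.3.
A1 regrets: 0.0, 0.9, 8.9, 1.1, 7.2 → max 8.9
A2 regrets: 10.2, 2.8, 0.9, 8.4, 9.9 → max 10.2
A3 regrets: 1.6, 7.0, 10.8, 12.2, 0.0 → max 12.2
A4 regrets: 6.3, 10.7, 10.8, 12.8, 2.5 → max 12.8
A5 regrets: 9.4, 0.0, 0.0, 12.4, 10.8 → max 12.4
A6 regrets: 2.5, 7.7, 9.3, 0.0, 9.8 → max 9.8
Smallest max regret = 8.9 → A1.

A1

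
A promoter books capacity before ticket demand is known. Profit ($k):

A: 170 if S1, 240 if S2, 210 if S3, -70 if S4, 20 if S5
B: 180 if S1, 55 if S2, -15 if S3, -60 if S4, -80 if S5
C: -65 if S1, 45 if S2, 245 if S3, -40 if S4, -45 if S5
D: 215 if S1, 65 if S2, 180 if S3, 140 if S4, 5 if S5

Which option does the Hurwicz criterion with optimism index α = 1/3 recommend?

A: 1/3·240 + 2/3·(-70) = 100/3
B: 1/3·180 + 2/3·(-80) = 20/3
C: 1/3·245 + 2/3·(-65) = 115/3
D: 1/3·215 + 2/3·5 = 75
Highest Hurwicz score = 75 → D.

D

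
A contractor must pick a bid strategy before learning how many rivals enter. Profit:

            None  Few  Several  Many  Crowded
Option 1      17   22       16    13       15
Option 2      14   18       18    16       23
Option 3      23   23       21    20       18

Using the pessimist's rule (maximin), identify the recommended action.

Row minima: Option 1=13, Option 2=14, Option 3=18
Best worst-case = 18 → Option 3.

Option 3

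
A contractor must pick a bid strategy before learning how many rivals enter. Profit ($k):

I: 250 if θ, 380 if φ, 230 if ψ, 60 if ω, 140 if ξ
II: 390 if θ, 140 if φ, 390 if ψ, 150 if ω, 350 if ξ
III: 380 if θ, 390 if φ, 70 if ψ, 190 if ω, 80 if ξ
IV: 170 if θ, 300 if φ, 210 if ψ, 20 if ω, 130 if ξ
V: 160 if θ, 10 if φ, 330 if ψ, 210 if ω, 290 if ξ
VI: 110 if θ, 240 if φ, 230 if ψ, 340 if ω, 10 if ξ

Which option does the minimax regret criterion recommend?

Column bests: θ=390, φ=390, ψ=390, ω=340, ξ=350.
I regrets: 140, 10, 160, 280, 210 → max 280
II regrets: 0, 250, 0, 190, 0 → max 250
III regrets: 10, 0, 320, 150, 270 → max 320
IV regrets: 220, 90, 180, 320, 220 → max 320
V regrets: 230, 380, 60, 130, 60 → max 380
VI regrets: 280, 150, 160, 0, 340 → max 340
Smallest max regret = 250 → II.

II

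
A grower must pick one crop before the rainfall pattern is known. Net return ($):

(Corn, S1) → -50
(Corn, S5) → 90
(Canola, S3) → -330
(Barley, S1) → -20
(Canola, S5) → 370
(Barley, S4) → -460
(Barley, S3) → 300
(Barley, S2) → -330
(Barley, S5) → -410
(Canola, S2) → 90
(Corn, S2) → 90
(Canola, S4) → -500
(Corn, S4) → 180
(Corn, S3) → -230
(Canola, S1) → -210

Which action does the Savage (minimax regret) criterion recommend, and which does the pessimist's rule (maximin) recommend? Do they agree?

Column bests: S1=-20, S2=90, S3=300, S4=180, S5=370.
Corn regrets: 30, 0, 530, 0, 280 → max 530
Canola regrets: 190, 0, 630, 680, 0 → max 680
Barley regrets: 0, 420, 0, 640, 780 → max 780
Smallest max regret = 530 → Corn.
Row minima: Corn=-230, Canola=-500, Barley=-460
Best worst-case = -230 → Corn.

minimax regret → Corn; maximin → Corn (agree)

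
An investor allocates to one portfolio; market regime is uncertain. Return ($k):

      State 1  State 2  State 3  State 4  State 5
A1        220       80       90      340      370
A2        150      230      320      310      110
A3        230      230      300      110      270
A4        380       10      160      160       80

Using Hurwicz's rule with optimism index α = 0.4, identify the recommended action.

A1

A1: 0.4·370 + 0.6·80 = 196
A2: 0.4·320 + 0.6·110 = 194
A3: 0.4·300 + 0.6·110 = 186
A4: 0.4·380 + 0.6·10 = 158
Highest Hurwicz score = 196 → A1.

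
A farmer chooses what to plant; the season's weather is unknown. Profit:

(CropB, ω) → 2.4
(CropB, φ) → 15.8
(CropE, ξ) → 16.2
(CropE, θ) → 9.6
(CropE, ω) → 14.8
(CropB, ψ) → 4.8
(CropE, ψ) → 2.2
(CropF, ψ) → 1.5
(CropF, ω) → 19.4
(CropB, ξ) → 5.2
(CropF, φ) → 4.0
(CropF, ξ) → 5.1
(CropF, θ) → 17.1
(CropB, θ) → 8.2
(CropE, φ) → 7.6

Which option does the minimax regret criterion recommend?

Column bests: θ=17.1, φ=15.8, ψ=4.8, ω=19.4, ξ=16.2.
CropF regrets: 0.0, 11.8, 3.3, 0.0, 11.1 → max 11.8
CropE regrets: 7.5, 8.2, 2.6, 4.6, 0.0 → max 8.2
CropB regrets: 8.9, 0.0, 0.0, 17.0, 11.0 → max 17.0
Smallest max regret = 8.2 → CropE.

CropE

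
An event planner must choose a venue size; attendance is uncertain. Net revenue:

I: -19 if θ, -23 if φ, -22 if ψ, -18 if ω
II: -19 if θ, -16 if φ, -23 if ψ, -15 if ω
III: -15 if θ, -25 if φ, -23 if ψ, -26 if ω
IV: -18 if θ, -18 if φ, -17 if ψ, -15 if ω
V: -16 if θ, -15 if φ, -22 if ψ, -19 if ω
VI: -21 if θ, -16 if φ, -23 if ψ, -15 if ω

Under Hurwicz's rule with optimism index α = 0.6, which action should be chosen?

IV

I: 0.6·(-18) + 0.4·(-23) = -20
II: 0.6·(-15) + 0.4·(-23) = -18.2
III: 0.6·(-15) + 0.4·(-26) = -19.4
IV: 0.6·(-15) + 0.4·(-18) = -16.2
V: 0.6·(-15) + 0.4·(-22) = -17.8
VI: 0.6·(-15) + 0.4·(-23) = -18.2
Highest Hurwicz score = -16.2 → IV.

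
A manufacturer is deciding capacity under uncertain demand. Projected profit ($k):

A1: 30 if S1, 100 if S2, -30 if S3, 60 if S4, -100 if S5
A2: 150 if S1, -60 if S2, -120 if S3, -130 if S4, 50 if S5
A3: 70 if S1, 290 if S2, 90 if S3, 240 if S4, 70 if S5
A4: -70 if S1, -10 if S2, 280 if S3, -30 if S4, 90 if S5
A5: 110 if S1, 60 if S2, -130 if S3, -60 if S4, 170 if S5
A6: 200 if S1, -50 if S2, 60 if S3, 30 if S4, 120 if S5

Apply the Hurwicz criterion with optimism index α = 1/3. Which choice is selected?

A1: 1/3·100 + 2/3·(-100) = -100/3
A2: 1/3·150 + 2/3·(-130) = -110/3
A3: 1/3·290 + 2/3·70 = 430/3
A4: 1/3·280 + 2/3·(-70) = 140/3
A5: 1/3·170 + 2/3·(-130) = -30
A6: 1/3·200 + 2/3·(-50) = 100/3
Highest Hurwicz score = 430/3 → A3.

A3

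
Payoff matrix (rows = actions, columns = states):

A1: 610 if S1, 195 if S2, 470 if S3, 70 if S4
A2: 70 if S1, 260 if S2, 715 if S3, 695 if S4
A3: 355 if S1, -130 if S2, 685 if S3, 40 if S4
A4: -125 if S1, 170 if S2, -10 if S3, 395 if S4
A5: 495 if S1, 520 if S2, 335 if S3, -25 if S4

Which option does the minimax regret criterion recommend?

A2

Column bests: S1=610, S2=520, S3=715, S4=695.
A1 regrets: 0, 325, 245, 625 → max 625
A2 regrets: 540, 260, 0, 0 → max 540
A3 regrets: 255, 650, 30, 655 → max 655
A4 regrets: 735, 350, 725, 300 → max 735
A5 regrets: 115, 0, 380, 720 → max 720
Smallest max regret = 540 → A2.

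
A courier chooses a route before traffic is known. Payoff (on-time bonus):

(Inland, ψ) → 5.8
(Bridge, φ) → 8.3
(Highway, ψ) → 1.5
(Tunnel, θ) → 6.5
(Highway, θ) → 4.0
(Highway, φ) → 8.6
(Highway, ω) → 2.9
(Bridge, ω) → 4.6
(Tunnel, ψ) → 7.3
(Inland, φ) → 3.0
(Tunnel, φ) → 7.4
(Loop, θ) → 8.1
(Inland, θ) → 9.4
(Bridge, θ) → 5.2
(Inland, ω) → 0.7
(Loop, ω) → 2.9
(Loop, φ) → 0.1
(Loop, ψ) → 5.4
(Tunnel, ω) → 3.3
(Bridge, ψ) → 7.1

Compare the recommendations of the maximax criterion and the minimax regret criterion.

maximax → Inland; minimax regret → Tunnel (disagree)

Row maxima: Inland=9.4, Highway=8.6, Bridge=8.3, Loop=8.1, Tunnel=7.4
Best best-case = 9.4 → Inland.
Column bests: θ=9.4, φ=8.6, ψ=7.3, ω=4.6.
Inland regrets: 0.0, 5.6, 1.5, 3.9 → max 5.6
Highway regrets: 5.4, 0.0, 5.8, 1.7 → max 5.8
Bridge regrets: 4.2, 0.3, 0.2, 0.0 → max 4.2
Loop regrets: 1.3, 8.5, 1.9, 1.7 → max 8.5
Tunnel regrets: 2.9, 1.2, 0.0, 1.3 → max 2.9
Smallest max regret = 2.9 → Tunnel.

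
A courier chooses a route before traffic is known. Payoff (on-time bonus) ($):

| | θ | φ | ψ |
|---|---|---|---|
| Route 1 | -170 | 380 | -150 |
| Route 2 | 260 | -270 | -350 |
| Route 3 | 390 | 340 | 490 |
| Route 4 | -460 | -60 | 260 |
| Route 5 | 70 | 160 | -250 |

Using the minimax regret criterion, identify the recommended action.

Route 3

Column bests: θ=390, φ=380, ψ=490.
Route 1 regrets: 560, 0, 640 → max 640
Route 2 regrets: 130, 650, 840 → max 840
Route 3 regrets: 0, 40, 0 → max 40
Route 4 regrets: 850, 440, 230 → max 850
Route 5 regrets: 320, 220, 740 → max 740
Smallest max regret = 40 → Route 3.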